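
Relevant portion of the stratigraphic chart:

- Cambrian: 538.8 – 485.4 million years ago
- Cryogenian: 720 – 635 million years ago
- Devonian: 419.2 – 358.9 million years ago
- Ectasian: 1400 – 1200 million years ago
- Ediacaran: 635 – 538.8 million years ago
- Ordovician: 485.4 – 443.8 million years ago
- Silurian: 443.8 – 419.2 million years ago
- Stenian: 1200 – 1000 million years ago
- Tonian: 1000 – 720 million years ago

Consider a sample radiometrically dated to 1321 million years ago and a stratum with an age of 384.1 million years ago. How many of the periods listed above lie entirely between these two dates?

7

The older date is 1321 Ma and the younger is 384.1 Ma.
Periods with start < 1321 and end > 384.1 Ma: Stenian (1200–1000), Tonian (1000–720), Cryogenian (720–635), Ediacaran (635–538.8), Cambrian (538.8–485.4), Ordovician (485.4–443.8), Silurian (443.8–419.2).
That is 7 complete periods.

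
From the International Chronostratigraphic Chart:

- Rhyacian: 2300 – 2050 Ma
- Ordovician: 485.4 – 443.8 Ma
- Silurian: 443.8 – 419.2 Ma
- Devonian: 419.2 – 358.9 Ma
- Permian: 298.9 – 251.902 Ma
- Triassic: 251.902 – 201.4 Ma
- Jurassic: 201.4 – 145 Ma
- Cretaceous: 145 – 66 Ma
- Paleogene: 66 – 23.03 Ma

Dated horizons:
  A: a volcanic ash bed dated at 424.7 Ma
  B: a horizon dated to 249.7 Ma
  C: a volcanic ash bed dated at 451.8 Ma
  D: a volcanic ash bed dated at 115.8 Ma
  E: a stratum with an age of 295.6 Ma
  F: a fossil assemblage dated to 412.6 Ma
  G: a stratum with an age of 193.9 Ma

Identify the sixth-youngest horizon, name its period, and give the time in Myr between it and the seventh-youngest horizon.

A, in the Silurian; 27.1 million years to C

Smaller Ma means younger, so youngest first: D 115.8 < G 193.9 < B 249.7 < E 295.6 < F 412.6 < A 424.7 < C 451.8.
Counting 6 along gives A (424.7 Ma); the excerpt puts that inside the Silurian, 443.8–419.2 Ma.
Next in line is C (451.8 Ma), and 451.8 − 424.7 = 27.1 Myr.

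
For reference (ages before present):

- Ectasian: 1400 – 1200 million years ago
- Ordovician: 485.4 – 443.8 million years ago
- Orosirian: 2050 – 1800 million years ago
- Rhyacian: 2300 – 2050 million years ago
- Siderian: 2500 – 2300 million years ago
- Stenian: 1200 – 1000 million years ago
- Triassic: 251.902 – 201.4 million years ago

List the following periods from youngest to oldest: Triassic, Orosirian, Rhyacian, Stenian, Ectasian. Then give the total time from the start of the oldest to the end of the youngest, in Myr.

Start ages (Ma): Rhyacian 2300, Orosirian 2050, Ectasian 1400, Stenian 1200, Triassic 251.902.
Ordered youngest to oldest: Triassic, Stenian, Ectasian, Orosirian, Rhyacian.
Span = 2300 − 201.4 = 2098.6 Myr.

Triassic, Stenian, Ectasian, Orosirian, Rhyacian; total span 2098.6 Myr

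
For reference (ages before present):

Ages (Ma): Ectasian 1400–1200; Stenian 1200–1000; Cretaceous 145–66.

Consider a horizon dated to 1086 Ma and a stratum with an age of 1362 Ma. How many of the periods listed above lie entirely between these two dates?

Checking each listed span, none has both start < 1362 Ma and end > 1086 Ma — every period straddles one of the two dates or lies outside them — so the count is 0.

0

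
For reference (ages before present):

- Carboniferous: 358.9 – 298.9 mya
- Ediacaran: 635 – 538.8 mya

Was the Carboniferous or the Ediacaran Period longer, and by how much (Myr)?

Ediacaran, by 36.2 million years

Carboniferous: 358.9 − 298.9 = 60 Myr.
Ediacaran: 635 − 538.8 = 96.2 Myr.
Difference: 96.2 − 60 = 36.2 Myr, so the Ediacaran was longer.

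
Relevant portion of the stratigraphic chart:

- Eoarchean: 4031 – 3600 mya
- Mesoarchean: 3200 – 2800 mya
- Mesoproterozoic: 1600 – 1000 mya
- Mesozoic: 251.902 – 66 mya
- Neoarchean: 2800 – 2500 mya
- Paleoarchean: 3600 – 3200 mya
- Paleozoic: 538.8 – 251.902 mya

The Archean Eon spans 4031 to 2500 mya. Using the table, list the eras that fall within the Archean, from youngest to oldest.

Neoarchean, Mesoarchean, Paleoarchean, Eoarchean

Eras with both bounds inside 4031–2500 Ma: Neoarchean (2800–2500), Mesoarchean (3200–2800), Paleoarchean (3600–3200), Eoarchean (4031–3600).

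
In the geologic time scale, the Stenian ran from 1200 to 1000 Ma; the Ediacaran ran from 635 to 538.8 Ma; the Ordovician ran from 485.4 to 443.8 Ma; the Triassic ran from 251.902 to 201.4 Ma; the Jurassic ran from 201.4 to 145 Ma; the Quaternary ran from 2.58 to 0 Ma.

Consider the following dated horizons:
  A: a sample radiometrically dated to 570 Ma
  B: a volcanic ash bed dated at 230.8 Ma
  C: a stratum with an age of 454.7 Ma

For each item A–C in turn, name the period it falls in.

A — Ediacaran; B — Triassic; C — Ordovician

Match each age against the start–end ranges in the excerpt: A = 570 Ma → Ediacaran (635–538.8); B = 230.8 Ma → Triassic (251.902–201.4); C = 454.7 Ma → Ordovician (485.4–443.8).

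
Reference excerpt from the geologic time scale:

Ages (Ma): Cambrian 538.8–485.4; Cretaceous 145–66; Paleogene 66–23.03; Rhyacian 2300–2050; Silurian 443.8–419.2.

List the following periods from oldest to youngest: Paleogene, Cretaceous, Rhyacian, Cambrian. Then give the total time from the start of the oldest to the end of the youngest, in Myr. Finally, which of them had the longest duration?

Start ages (Ma): Rhyacian 2300, Cambrian 538.8, Cretaceous 145, Paleogene 66.
Ordered oldest to youngest: Rhyacian, Cambrian, Cretaceous, Paleogene.
Span = 2300 − 23.03 = 2276.97 Myr.
Durations: Cretaceous 79, Cambrian 53.4, Paleogene 42.97, Rhyacian 250 → longest is Rhyacian (250 Myr).

Rhyacian, Cambrian, Cretaceous, Paleogene; total span 2276.97 Myr; longest is Rhyacian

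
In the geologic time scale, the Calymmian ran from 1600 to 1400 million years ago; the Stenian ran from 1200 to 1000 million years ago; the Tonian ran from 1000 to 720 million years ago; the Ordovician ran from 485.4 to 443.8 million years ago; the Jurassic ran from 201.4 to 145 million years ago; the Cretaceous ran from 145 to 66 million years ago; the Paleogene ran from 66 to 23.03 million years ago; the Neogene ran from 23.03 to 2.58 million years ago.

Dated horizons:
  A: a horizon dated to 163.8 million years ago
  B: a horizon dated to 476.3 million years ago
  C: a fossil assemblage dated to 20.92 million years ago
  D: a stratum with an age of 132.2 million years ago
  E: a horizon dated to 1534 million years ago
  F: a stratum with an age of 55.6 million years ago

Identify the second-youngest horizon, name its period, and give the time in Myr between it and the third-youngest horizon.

Smaller Ma means younger, so youngest first: C 20.92 < F 55.6 < D 132.2 < A 163.8 < B 476.3 < E 1534.
Counting 2 along gives F (55.6 Ma); the excerpt puts that inside the Paleogene, 66–23.03 Ma.
Next in line is D (132.2 Ma), and 132.2 − 55.6 = 76.6 Myr.

F, in the Paleogene; 76.6 million years to D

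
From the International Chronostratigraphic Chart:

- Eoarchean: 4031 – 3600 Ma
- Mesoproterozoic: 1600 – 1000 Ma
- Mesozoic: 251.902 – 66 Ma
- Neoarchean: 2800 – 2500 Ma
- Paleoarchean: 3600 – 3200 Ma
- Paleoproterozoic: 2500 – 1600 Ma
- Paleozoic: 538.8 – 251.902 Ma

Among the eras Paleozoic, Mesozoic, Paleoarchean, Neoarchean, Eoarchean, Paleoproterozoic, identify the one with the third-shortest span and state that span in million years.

Durations: Paleozoic 286.898; Mesozoic 185.902; Paleoarchean 400; Neoarchean 300; Eoarchean 431; Paleoproterozoic 900 Myr.
Sorted shortest-first: Mesozoic (185.902), Paleozoic (286.898), Neoarchean (300), Paleoarchean (400), Eoarchean (431), Paleoproterozoic (900).
The third shortest is Neoarchean at 300 Myr.

Neoarchean, 300 million years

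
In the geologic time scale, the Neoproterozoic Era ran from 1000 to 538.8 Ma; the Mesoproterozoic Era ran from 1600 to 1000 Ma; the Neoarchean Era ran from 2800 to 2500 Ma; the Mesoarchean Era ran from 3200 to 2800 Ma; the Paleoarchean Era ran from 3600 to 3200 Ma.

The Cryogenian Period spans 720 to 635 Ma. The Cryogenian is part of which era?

The Cryogenian (720–635 Ma) lies entirely within 1000–538.8 Ma, the Neoproterozoic Era.

Neoproterozoic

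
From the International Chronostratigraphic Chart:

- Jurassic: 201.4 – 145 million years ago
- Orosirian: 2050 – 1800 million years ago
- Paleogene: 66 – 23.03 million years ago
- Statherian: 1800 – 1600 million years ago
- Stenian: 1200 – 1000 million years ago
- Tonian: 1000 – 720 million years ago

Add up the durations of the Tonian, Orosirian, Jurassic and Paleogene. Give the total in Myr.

Each duration: Tonian = 280; Orosirian = 250; Jurassic = 56.4; Paleogene = 42.97.
Sum: 280 + 250 + 56.4 + 42.97 = 629.37 Myr.

629.37 million years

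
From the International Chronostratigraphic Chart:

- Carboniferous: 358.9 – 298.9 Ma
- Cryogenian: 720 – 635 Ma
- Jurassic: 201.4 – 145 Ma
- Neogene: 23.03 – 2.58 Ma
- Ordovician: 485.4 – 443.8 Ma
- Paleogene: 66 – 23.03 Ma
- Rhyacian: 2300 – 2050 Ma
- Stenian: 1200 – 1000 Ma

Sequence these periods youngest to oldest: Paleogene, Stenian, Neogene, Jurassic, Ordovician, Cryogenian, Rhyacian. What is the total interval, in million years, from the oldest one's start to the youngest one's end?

Neogene, Paleogene, Jurassic, Ordovician, Cryogenian, Stenian, Rhyacian; total span 2297.42 Myr

From the excerpt: Paleogene 66–23.03; Stenian 1200–1000; Neogene 23.03–2.58; Jurassic 201.4–145; Ordovician 485.4–443.8; Cryogenian 720–635; Rhyacian 2300–2050 (Ma).
Larger Ma is earlier, so the oldest is Rhyacian and the youngest is Neogene; youngest to oldest: Neogene, Paleogene, Jurassic, Ordovician, Cryogenian, Stenian, Rhyacian.
Oldest start 2300 minus youngest end 2.58 gives 2297.42 Myr overall.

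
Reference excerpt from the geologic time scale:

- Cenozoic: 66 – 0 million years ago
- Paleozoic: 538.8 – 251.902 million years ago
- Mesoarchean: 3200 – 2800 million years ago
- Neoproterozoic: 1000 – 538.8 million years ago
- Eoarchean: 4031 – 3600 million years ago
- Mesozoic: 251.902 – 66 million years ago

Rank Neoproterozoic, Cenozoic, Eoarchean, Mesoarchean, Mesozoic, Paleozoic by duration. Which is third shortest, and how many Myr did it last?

Paleozoic, 286.898 million years

Durations: Neoproterozoic 461.2; Cenozoic 66; Eoarchean 431; Mesoarchean 400; Mesozoic 185.902; Paleozoic 286.898 Myr.
Sorted shortest-first: Cenozoic (66), Mesozoic (185.902), Paleozoic (286.898), Mesoarchean (400), Eoarchean (431), Neoproterozoic (461.2).
The third shortest is Paleozoic at 286.898 Myr.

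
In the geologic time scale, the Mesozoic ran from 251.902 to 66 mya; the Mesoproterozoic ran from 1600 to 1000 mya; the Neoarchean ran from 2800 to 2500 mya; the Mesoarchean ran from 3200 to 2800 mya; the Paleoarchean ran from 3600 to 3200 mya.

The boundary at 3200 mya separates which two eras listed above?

Paleoarchean and Mesoarchean

The Paleoarchean ends at 3200 mya and the Mesoarchean begins at 3200 mya, so they share that boundary.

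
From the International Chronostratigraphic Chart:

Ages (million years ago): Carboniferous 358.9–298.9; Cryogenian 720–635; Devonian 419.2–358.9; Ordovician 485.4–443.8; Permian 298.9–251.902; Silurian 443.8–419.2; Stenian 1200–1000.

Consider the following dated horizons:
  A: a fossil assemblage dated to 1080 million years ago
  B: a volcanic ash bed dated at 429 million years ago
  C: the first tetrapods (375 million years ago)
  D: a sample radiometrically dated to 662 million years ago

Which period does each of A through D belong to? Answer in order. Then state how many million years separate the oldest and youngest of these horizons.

Match each age against the start–end ranges in the excerpt: A = 1080 Ma → Stenian (1200–1000); B = 429 Ma → Silurian (443.8–419.2); C = 375 Ma → Devonian (419.2–358.9); D = 662 Ma → Cryogenian (720–635).
The largest age is 1080 Ma and the smallest is 375 Ma; their difference is 705 Myr.

A — Stenian; B — Silurian; C — Devonian; D — Cryogenian; span 705 million years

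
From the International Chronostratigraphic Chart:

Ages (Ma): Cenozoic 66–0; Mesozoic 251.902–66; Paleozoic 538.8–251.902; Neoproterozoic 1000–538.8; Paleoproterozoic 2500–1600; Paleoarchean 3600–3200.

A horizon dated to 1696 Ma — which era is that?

1696 Ma lies between 2500 and 1600 Ma, so it falls in the Paleoproterozoic.

Paleoproterozoic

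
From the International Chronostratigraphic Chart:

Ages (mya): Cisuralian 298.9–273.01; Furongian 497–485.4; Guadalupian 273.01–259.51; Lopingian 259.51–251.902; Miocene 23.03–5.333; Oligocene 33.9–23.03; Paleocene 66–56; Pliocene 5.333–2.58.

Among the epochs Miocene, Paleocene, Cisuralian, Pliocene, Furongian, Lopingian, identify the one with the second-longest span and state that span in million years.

Durations: Miocene 17.697; Paleocene 10; Cisuralian 25.89; Pliocene 2.753; Furongian 11.6; Lopingian 7.608 Myr.
Sorted longest-first: Cisuralian (25.89), Miocene (17.697), Furongian (11.6), Paleocene (10), Lopingian (7.608), Pliocene (2.753).
The second longest is Miocene at 17.697 Myr.

Miocene, 17.697 million years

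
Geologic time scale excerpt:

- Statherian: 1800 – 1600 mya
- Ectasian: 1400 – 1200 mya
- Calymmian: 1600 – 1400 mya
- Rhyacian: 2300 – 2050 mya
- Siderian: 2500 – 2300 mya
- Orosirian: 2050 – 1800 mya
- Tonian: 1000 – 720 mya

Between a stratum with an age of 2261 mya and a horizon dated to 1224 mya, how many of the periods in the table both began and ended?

The older date is 2261 Ma and the younger is 1224 Ma.
Periods with start < 2261 and end > 1224 Ma: Orosirian (2050–1800), Statherian (1800–1600), Calymmian (1600–1400).
That is 3 complete periods.

3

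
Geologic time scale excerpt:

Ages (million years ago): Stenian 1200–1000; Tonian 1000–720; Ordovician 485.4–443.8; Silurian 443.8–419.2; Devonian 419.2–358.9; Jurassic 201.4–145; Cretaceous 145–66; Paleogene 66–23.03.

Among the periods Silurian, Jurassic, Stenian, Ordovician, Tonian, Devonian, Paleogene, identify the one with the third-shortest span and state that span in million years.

Start − end for each: Silurian 443.8 − 419.2 = 24.6; Jurassic 201.4 − 145 = 56.4; Stenian 1200 − 1000 = 200; Ordovician 485.4 − 443.8 = 41.6; Tonian 1000 − 720 = 280; Devonian 419.2 − 358.9 = 60.3; Paleogene 66 − 23.03 = 42.97.
Ranking these from shortest: Silurian < Ordovician < Paleogene < Jurassic < Devonian < Stenian < Tonian.
Position 3 in that ranking is Paleogene, which lasted 42.97 Myr.

Paleogene, 42.97 million years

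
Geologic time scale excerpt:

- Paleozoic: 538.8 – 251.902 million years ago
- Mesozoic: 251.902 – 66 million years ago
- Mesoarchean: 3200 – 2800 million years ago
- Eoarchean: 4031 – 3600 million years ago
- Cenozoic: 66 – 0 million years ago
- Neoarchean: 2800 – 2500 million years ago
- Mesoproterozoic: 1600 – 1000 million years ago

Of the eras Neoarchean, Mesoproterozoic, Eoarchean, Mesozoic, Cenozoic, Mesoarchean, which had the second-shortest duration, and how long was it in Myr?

Mesozoic, 185.902 million years

Durations: Neoarchean 300; Mesoproterozoic 600; Eoarchean 431; Mesozoic 185.902; Cenozoic 66; Mesoarchean 400 Myr.
Sorted shortest-first: Cenozoic (66), Mesozoic (185.902), Neoarchean (300), Mesoarchean (400), Eoarchean (431), Mesoproterozoic (600).
The second shortest is Mesozoic at 185.902 Myr.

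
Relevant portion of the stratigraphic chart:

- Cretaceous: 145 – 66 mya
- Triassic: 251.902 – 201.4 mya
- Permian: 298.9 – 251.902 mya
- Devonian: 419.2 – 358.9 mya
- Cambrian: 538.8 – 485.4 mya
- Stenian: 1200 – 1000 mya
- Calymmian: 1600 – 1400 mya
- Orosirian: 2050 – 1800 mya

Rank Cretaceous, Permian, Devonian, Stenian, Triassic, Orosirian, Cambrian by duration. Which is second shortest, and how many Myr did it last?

Triassic, 50.502 million years

Start − end for each: Cretaceous 145 − 66 = 79; Permian 298.9 − 251.902 = 46.998; Devonian 419.2 − 358.9 = 60.3; Stenian 1200 − 1000 = 200; Triassic 251.902 − 201.4 = 50.502; Orosirian 2050 − 1800 = 250; Cambrian 538.8 − 485.4 = 53.4.
Ranking these from shortest: Permian < Triassic < Cambrian < Devonian < Cretaceous < Stenian < Orosirian.
Position 2 in that ranking is Triassic, which lasted 50.502 Myr.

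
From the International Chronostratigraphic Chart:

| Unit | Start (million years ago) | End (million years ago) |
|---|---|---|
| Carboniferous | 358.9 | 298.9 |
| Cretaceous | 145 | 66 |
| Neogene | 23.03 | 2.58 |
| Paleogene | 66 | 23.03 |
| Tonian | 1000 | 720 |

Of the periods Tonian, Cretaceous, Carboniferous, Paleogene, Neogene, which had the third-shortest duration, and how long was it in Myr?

Durations: Tonian 280; Cretaceous 79; Carboniferous 60; Paleogene 42.97; Neogene 20.45 Myr.
Sorted shortest-first: Neogene (20.45), Paleogene (42.97), Carboniferous (60), Cretaceous (79), Tonian (280).
The third shortest is Carboniferous at 60 Myr.

Carboniferous, 60 million years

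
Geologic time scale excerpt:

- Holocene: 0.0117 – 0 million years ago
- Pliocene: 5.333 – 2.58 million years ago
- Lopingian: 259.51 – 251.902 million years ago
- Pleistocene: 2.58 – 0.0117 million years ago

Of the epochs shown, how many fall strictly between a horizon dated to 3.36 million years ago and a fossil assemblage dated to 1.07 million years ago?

0

Checking each listed span, none has both start < 3.36 Ma and end > 1.07 Ma — every epoch straddles one of the two dates or lies outside them — so the count is 0.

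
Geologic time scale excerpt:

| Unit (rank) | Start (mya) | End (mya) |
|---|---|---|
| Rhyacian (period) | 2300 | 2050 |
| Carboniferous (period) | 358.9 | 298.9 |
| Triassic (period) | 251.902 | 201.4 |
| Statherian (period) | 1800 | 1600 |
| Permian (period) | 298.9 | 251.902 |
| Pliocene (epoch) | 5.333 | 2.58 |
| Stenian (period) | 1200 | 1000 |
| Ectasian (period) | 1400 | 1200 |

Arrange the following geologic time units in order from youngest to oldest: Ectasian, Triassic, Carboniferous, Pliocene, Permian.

Pliocene, Triassic, Permian, Carboniferous, Ectasian

The oldest of these is Ectasian (starts 1400 Ma) and the youngest is Pliocene (ends 2.58 Ma).
In between, by decreasing start age: Carboniferous (358.9), Permian (298.9), Triassic (251.902).
Listing youngest first means reversing that sequence.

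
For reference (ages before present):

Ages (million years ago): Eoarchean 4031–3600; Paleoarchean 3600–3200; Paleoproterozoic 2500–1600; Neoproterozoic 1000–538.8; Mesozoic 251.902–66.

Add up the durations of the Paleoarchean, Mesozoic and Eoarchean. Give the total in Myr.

Each duration: Paleoarchean = 400; Mesozoic = 185.902; Eoarchean = 431.
Sum: 400 + 185.902 + 431 = 1016.902 Myr.

1016.902 million years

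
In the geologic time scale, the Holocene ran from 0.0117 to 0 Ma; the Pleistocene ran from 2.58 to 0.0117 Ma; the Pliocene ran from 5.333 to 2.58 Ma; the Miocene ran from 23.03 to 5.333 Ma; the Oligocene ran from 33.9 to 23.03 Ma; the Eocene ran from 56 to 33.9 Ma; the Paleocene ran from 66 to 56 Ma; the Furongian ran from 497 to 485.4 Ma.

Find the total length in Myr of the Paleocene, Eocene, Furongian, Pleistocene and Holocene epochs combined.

Duration is start − end for each: (66 − 56) + (56 − 33.9) + (497 − 485.4) + (2.58 − 0.0117) + (0.0117 − 0).
That is 10 + 22.1 + 11.6 + 2.5683 + 0.0117, which totals 46.28 million years.

46.28 million years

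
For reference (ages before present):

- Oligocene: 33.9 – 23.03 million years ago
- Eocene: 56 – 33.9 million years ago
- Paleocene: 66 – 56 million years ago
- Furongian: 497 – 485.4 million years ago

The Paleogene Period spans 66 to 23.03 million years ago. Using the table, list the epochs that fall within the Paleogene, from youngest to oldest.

Oligocene, Eocene, Paleocene

Epochs with both bounds inside 66–23.03 Ma: Oligocene (33.9–23.03), Eocene (56–33.9), Paleocene (66–56).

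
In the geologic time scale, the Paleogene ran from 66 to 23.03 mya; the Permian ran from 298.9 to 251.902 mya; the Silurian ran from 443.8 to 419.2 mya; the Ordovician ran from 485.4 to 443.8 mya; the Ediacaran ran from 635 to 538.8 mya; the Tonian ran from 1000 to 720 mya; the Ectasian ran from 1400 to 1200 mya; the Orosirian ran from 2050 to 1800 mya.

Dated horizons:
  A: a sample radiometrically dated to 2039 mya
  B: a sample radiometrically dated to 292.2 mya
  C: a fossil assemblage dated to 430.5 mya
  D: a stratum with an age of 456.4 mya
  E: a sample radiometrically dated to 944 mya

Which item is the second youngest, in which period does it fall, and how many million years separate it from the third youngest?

Smaller Ma means younger, so youngest first: B 292.2 < C 430.5 < D 456.4 < E 944 < A 2039.
Counting 2 along gives C (430.5 Ma); the excerpt puts that inside the Silurian, 443.8–419.2 Ma.
Next in line is D (456.4 Ma), and 456.4 − 430.5 = 25.9 Myr.

C, in the Silurian; 25.9 million years to D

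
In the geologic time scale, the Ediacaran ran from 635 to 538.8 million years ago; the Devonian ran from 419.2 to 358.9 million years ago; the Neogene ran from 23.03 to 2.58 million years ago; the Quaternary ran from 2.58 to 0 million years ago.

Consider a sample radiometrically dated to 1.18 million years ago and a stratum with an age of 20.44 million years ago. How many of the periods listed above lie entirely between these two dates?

0

Checking each listed span, none has both start < 20.44 Ma and end > 1.18 Ma — every period straddles one of the two dates or lies outside them — so the count is 0.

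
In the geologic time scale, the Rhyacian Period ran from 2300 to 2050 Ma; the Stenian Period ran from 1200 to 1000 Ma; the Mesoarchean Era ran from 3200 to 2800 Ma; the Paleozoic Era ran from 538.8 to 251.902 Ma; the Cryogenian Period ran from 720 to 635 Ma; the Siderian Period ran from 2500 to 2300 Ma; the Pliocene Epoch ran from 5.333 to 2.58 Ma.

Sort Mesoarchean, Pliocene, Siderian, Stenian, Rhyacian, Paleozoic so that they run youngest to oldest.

Read off each span (Ma): Mesoarchean 3200–2800; Pliocene 5.333–2.58; Siderian 2500–2300; Stenian 1200–1000; Rhyacian 2300–2050; Paleozoic 538.8–251.902.
Larger Ma is older, so oldest→youngest is Mesoarchean, Siderian, Rhyacian, Stenian, Paleozoic, Pliocene; reverse it for youngest→oldest.

Pliocene, Paleozoic, Stenian, Rhyacian, Siderian, Mesoarchean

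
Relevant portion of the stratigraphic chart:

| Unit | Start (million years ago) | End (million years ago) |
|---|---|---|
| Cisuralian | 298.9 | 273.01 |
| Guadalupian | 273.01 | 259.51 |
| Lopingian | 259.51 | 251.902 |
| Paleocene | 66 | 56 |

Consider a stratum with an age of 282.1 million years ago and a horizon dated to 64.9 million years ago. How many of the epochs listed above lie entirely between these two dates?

2

282.1 Ma sits inside the Cisuralian (298.9–273.01) and 64.9 Ma inside the Paleocene (66–56); neither of those is wholly between the two dates.
The listed epochs lying completely between them are Guadalupian, Lopingian — 2 in all.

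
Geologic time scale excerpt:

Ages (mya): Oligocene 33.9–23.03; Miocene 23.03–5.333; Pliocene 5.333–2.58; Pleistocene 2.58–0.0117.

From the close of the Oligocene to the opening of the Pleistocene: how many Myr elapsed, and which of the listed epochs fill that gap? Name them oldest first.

The Oligocene closes at 23.03 Ma and the Pleistocene opens at 2.58 Ma, so the interval is 23.03 − 2.58 = 20.45 Myr.
An epoch fits inside if it starts at or after 23.03 Ma and ends at or before 2.58 Ma; oldest first that gives Miocene, Pliocene.

20.45 million years; Miocene, Pliocene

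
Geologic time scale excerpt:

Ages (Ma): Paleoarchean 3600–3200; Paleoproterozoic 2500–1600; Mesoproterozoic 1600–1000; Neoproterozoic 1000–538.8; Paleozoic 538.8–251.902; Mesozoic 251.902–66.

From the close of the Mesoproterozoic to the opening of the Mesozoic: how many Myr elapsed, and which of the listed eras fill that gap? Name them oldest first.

748.098 million years; Neoproterozoic, Paleozoic

End of Mesoproterozoic = 1000 Ma; start of Mesozoic = 251.902 Ma.
Gap = 1000 − 251.902 = 748.098 Myr.
Eras wholly inside 1000–251.902 Ma: Neoproterozoic (1000–538.8), Paleozoic (538.8–251.902).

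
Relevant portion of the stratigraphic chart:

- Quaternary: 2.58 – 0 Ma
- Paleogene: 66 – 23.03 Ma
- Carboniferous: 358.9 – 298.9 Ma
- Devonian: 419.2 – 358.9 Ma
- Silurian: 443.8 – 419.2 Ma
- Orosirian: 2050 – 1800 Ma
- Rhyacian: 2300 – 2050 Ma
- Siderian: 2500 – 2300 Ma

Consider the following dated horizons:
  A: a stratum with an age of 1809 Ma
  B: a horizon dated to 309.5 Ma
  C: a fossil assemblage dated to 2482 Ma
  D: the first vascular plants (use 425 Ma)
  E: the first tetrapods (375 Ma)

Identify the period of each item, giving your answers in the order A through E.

A — Orosirian; B — Carboniferous; C — Siderian; D — Silurian; E — Devonian

Match each age against the start–end ranges in the excerpt: A = 1809 Ma → Orosirian (2050–1800); B = 309.5 Ma → Carboniferous (358.9–298.9); C = 2482 Ma → Siderian (2500–2300); D = 425 Ma → Silurian (443.8–419.2); E = 375 Ma → Devonian (419.2–358.9).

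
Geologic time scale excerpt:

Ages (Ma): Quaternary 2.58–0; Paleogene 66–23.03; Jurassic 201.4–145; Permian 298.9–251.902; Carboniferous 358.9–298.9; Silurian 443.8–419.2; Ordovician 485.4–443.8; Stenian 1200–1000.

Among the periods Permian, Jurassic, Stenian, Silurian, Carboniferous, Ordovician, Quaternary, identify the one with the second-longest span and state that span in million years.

Carboniferous, 60 million years

Durations: Permian 46.998; Jurassic 56.4; Stenian 200; Silurian 24.6; Carboniferous 60; Ordovician 41.6; Quaternary 2.58 Myr.
Sorted longest-first: Stenian (200), Carboniferous (60), Jurassic (56.4), Permian (46.998), Ordovician (41.6), Silurian (24.6), Quaternary (2.58).
The second longest is Carboniferous at 60 Myr.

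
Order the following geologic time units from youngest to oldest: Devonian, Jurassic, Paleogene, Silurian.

Paleogene, Jurassic, Devonian, Silurian

Group by era (each group listed oldest first) — Paleozoic: Silurian, Devonian; Mesozoic: Jurassic; Cenozoic: Paleogene. The eras run Paleozoic → Mesozoic → Cenozoic. Concatenating the groups in that era order and then reversing gives youngest to oldest.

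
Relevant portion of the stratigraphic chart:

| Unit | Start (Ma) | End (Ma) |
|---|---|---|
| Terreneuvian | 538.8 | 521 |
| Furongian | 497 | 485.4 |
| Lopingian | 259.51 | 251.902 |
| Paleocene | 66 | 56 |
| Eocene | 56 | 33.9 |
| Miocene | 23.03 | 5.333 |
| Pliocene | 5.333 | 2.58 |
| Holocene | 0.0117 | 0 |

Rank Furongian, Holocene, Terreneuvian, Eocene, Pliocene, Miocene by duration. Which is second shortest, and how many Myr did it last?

Pliocene, 2.753 million years

Start − end for each: Furongian 497 − 485.4 = 11.6; Holocene 0.0117 − 0 = 0.0117; Terreneuvian 538.8 − 521 = 17.8; Eocene 56 − 33.9 = 22.1; Pliocene 5.333 − 2.58 = 2.753; Miocene 23.03 − 5.333 = 17.697.
Ranking these from shortest: Holocene < Pliocene < Furongian < Miocene < Terreneuvian < Eocene.
Position 2 in that ranking is Pliocene, which lasted 2.753 Myr.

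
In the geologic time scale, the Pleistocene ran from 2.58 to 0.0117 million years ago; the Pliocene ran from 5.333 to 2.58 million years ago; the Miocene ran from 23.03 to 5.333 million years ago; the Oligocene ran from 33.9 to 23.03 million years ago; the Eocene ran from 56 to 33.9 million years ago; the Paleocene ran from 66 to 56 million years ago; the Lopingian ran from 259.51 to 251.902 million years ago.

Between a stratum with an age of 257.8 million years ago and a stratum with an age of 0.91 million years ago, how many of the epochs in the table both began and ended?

5

257.8 Ma sits inside the Lopingian (259.51–251.902) and 0.91 Ma inside the Pleistocene (2.58–0.0117); neither of those is wholly between the two dates.
The listed epochs lying completely between them are Paleocene, Eocene, Oligocene, Miocene, Pliocene — 5 in all.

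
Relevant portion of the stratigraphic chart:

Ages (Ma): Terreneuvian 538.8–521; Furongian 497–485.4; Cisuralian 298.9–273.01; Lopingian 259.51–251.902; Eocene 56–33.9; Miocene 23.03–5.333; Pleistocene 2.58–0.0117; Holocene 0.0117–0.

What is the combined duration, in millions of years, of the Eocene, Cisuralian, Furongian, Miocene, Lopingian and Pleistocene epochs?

Duration is start − end for each: (56 − 33.9) + (298.9 − 273.01) + (497 − 485.4) + (23.03 − 5.333) + (259.51 − 251.902) + (2.58 − 0.0117).
That is 22.1 + 25.89 + 11.6 + 17.697 + 7.608 + 2.5683, which totals 87.4633 million years.

87.4633 million years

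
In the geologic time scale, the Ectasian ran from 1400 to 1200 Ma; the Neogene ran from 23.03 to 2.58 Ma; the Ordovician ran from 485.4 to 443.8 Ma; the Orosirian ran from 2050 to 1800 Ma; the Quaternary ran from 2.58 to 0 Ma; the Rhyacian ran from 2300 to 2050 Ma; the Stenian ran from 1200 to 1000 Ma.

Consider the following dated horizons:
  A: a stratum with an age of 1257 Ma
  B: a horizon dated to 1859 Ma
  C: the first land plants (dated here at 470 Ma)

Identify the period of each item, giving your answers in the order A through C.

Match each age against the start–end ranges in the excerpt: A = 1257 Ma → Ectasian (1400–1200); B = 1859 Ma → Orosirian (2050–1800); C = 470 Ma → Ordovician (485.4–443.8).

A — Ectasian; B — Orosirian; C — Ordovician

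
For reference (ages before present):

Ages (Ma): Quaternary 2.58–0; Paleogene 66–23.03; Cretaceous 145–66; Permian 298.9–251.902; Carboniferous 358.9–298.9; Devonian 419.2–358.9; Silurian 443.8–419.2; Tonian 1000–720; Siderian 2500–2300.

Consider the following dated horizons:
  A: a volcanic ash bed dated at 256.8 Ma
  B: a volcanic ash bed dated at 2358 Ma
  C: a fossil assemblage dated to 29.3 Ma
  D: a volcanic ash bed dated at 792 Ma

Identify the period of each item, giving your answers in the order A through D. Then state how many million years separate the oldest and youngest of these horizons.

A: 256.8 Ma lies in 298.9–251.902 Ma, so Permian.
B: 2358 Ma lies in 2500–2300 Ma, so Siderian.
C: 29.3 Ma lies in 66–23.03 Ma, so Paleogene.
D: 792 Ma lies in 1000–720 Ma, so Tonian.
Oldest = 2358 Ma, youngest = 29.3 Ma → span 2328.7 Myr.

A — Permian; B — Siderian; C — Paleogene; D — Tonian; span 2328.7 million years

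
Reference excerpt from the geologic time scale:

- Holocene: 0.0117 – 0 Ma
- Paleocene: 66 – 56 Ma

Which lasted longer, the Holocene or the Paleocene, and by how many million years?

Paleocene, by 9.9883 million years

Holocene: 0.0117 − 0 = 0.0117 Myr.
Paleocene: 66 − 56 = 10 Myr.
Difference: 10 − 0.0117 = 9.9883 Myr, so the Paleocene was longer.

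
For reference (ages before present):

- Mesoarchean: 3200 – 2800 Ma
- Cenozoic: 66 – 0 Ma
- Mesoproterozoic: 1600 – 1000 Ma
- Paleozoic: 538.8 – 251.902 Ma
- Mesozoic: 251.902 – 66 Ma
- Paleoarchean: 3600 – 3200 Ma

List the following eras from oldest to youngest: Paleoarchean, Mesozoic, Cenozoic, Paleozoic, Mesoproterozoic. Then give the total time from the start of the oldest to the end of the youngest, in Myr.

Paleoarchean, Mesoproterozoic, Paleozoic, Mesozoic, Cenozoic; total span 3600 Myr

From the excerpt: Paleoarchean 3600–3200; Mesozoic 251.902–66; Cenozoic 66–0; Paleozoic 538.8–251.902; Mesoproterozoic 1600–1000 (Ma).
Larger Ma is earlier, so the oldest is Paleoarchean and the youngest is Cenozoic; oldest to youngest: Paleoarchean, Mesoproterozoic, Paleozoic, Mesozoic, Cenozoic.
Oldest start 3600 minus youngest end 0 gives 3600 Myr overall.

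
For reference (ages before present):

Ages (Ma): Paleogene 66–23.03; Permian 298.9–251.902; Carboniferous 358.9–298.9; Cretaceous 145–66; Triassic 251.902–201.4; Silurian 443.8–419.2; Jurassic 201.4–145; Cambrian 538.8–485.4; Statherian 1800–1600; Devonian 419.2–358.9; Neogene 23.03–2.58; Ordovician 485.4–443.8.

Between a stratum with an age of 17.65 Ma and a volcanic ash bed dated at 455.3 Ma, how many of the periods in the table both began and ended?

The older date is 455.3 Ma and the younger is 17.65 Ma.
Periods with start < 455.3 and end > 17.65 Ma: Silurian (443.8–419.2), Devonian (419.2–358.9), Carboniferous (358.9–298.9), Permian (298.9–251.902), Triassic (251.902–201.4), Jurassic (201.4–145), Cretaceous (145–66), Paleogene (66–23.03).
That is 8 complete periods.

8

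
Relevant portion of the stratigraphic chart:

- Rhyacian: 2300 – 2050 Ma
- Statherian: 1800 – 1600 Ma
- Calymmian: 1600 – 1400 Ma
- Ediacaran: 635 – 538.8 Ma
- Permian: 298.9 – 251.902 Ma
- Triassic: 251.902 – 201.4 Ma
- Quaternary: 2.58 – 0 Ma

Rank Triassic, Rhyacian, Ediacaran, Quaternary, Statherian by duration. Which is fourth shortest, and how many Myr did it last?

Start − end for each: Triassic 251.902 − 201.4 = 50.502; Rhyacian 2300 − 2050 = 250; Ediacaran 635 − 538.8 = 96.2; Quaternary 2.58 − 0 = 2.58; Statherian 1800 − 1600 = 200.
Ranking these from shortest: Quaternary < Triassic < Ediacaran < Statherian < Rhyacian.
Position 4 in that ranking is Statherian, which lasted 200 Myr.

Statherian, 200 million years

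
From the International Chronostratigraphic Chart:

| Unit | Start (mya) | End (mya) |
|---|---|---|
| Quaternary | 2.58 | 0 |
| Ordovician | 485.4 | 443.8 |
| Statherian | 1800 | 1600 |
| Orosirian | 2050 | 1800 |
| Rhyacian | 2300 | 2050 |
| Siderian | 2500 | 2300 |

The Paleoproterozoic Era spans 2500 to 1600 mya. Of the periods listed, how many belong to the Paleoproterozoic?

Periods inside 2500–1600 Ma: Siderian, Rhyacian, Orosirian, Statherian — 4 in total.

4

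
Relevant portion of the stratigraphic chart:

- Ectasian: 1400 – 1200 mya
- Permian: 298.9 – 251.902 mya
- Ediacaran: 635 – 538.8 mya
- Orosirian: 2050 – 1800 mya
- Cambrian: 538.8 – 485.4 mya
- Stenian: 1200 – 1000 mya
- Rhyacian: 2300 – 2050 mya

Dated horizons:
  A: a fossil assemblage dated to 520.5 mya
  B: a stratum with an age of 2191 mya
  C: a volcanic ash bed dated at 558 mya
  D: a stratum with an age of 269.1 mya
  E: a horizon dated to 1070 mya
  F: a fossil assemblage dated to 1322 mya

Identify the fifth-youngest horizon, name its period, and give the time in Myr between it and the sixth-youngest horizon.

F, in the Ectasian; 869 million years to B

Sorted youngest-first by Ma: D (269.1), A (520.5), C (558), E (1070), F (1322), B (2191).
The fifth youngest is F at 1322 Ma, which lies in 1400–1200 Ma: the Ectasian.
The sixth youngest is B at 2191 Ma; separation = |1322 − 2191| = 869 Myr.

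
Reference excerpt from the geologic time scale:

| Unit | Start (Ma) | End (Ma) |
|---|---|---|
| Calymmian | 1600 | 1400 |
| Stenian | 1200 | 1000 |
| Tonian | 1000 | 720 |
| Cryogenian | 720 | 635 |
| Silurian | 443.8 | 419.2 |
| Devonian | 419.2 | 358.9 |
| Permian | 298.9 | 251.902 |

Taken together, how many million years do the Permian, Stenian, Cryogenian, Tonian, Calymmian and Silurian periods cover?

836.598 million years

Duration is start − end for each: (298.9 − 251.902) + (1200 − 1000) + (720 − 635) + (1000 − 720) + (1600 − 1400) + (443.8 − 419.2).
That is 46.998 + 200 + 85 + 280 + 200 + 24.6, which totals 836.598 million years.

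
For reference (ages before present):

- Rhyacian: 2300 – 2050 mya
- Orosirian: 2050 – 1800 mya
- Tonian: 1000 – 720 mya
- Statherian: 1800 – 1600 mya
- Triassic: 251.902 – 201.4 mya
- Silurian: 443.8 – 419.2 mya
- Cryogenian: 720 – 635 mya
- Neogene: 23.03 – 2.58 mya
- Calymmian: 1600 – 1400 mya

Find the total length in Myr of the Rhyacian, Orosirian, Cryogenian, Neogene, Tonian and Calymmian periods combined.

1085.45 million years

Duration is start − end for each: (2300 − 2050) + (2050 − 1800) + (720 − 635) + (23.03 − 2.58) + (1000 − 720) + (1600 − 1400).
That is 250 + 250 + 85 + 20.45 + 280 + 200, which totals 1085.45 million years.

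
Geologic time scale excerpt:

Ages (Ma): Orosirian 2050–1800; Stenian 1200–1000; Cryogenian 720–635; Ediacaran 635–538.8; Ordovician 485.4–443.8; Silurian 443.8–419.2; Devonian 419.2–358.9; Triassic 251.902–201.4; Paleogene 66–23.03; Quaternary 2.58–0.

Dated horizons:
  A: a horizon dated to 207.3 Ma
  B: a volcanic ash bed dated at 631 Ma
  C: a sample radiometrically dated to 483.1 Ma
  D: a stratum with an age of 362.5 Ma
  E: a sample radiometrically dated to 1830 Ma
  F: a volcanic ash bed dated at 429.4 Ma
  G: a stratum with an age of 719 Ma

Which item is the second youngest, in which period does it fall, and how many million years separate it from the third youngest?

Smaller Ma means younger, so youngest first: A 207.3 < D 362.5 < F 429.4 < C 483.1 < B 631 < G 719 < E 1830.
Counting 2 along gives D (362.5 Ma); the excerpt puts that inside the Devonian, 419.2–358.9 Ma.
Next in line is F (429.4 Ma), and 429.4 − 362.5 = 66.9 Myr.

D, in the Devonian; 66.9 million years to F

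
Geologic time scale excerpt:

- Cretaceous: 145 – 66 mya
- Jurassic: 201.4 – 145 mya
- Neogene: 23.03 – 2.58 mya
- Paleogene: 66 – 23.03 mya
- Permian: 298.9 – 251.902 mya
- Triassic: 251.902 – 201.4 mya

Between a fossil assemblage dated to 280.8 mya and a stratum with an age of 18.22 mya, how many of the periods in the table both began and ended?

The older date is 280.8 Ma and the younger is 18.22 Ma.
Periods with start < 280.8 and end > 18.22 Ma: Triassic (251.902–201.4), Jurassic (201.4–145), Cretaceous (145–66), Paleogene (66–23.03).
That is 4 complete periods.

4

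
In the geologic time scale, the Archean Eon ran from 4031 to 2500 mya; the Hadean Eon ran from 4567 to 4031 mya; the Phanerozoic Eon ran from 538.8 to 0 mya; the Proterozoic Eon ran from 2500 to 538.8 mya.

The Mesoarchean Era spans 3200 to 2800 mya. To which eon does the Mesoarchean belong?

Archean

The Mesoarchean (3200–2800 Ma) lies entirely within 4031–2500 Ma, the Archean Eon.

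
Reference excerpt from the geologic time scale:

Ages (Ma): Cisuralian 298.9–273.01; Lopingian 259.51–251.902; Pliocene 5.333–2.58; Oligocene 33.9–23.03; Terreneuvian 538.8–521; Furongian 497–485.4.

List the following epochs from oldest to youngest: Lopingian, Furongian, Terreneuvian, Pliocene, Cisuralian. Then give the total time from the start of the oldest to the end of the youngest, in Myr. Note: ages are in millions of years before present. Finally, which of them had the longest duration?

Start ages (Ma): Terreneuvian 538.8, Furongian 497, Cisuralian 298.9, Lopingian 259.51, Pliocene 5.333.
Ordered oldest to youngest: Terreneuvian, Furongian, Cisuralian, Lopingian, Pliocene.
Span = 538.8 − 2.58 = 536.22 Myr.
Durations: Terreneuvian 17.8, Lopingian 7.608, Furongian 11.6, Cisuralian 25.89, Pliocene 2.753 → longest is Cisuralian (25.89 Myr).

Terreneuvian → Furongian → Cisuralian → Lopingian → Pliocene; total span 536.22 Myr; longest is Cisuralian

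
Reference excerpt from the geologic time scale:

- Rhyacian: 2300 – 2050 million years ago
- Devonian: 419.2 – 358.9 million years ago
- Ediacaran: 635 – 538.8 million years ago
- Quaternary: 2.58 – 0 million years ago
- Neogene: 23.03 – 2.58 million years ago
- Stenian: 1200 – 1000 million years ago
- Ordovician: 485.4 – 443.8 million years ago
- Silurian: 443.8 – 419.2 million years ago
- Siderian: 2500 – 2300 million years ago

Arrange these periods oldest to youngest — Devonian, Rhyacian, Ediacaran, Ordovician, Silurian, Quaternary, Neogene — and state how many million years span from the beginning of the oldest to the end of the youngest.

Start ages (Ma): Rhyacian 2300, Ediacaran 635, Ordovician 485.4, Silurian 443.8, Devonian 419.2, Neogene 23.03, Quaternary 2.58.
Ordered oldest to youngest: Rhyacian, Ediacaran, Ordovician, Silurian, Devonian, Neogene, Quaternary.
Span = 2300 − 0 = 2300 Myr.

Rhyacian, Ediacaran, Ordovician, Silurian, Devonian, Neogene, Quaternary; total span 2300 Myr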